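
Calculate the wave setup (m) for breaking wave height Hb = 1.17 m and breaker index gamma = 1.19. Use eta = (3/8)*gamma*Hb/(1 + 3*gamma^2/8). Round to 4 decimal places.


eta = (3/8) * gamma * Hb / (1 + 3*gamma^2/8)
Numerator = (3/8) * 1.19 * 1.17 = 0.522112
Denominator = 1 + 3*1.19^2/8 = 1 + 0.531038 = 1.531038
eta = 0.522112 / 1.531038
eta = 0.3410 m

0.3410


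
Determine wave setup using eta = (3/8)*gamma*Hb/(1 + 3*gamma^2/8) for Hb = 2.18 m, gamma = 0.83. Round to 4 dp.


eta = (3/8) * gamma * Hb / (1 + 3*gamma^2/8)
Numerator = (3/8) * 0.83 * 2.18 = 0.678525
Denominator = 1 + 3*0.83^2/8 = 1 + 0.258338 = 1.258338
eta = 0.678525 / 1.258338
eta = 0.5392 m

0.5392


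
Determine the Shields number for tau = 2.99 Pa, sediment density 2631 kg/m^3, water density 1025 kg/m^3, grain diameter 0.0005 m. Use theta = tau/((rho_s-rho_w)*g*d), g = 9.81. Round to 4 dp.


theta = tau / ((rho_s - rho_w) * g * d)
rho_s - rho_w = 2631 - 1025 = 1606
Denominator = 1606 * 9.81 * 0.0005 = 7.877430
theta = 2.99 / 7.877430
theta = 0.3796

0.3796


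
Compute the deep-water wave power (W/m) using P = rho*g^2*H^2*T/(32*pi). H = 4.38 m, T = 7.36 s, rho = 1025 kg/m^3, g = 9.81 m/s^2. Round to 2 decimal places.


P = rho * g^2 * H^2 * T / (32 * pi)
P = 1025 * 9.81^2 * 4.38^2 * 7.36 / (32 * pi)
P = 1025 * 96.2361 * 19.1844 * 7.36 / 100.53096
P = 138544.11 W/m

138544.11


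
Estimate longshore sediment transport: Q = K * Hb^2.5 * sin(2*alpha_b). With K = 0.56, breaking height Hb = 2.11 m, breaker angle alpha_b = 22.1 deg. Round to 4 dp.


Q = K * Hb^2.5 * sin(2 * alpha_b)
Hb^2.5 = 2.11^2.5 = 6.467049
sin(2 * 22.1) = sin(44.2) = 0.697165
Q = 0.56 * 6.467049 * 0.697165
Q = 2.5248 m^3/s

2.5248


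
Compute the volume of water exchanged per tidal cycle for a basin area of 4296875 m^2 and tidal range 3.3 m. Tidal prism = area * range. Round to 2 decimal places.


Tidal prism = Area * Tidal range
P = 4296875 * 3.3
P = 14179687.50 m^3

14179687.50


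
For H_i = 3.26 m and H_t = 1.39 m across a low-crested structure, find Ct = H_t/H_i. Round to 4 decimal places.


Ct = H_t / H_i
Ct = 1.39 / 3.26
Ct = 0.4264

0.4264


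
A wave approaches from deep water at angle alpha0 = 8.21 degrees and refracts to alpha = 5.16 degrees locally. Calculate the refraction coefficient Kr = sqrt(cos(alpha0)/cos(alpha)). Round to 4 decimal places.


Kr = sqrt(cos(alpha0) / cos(alpha))
cos(8.21) = 0.989751
cos(5.16) = 0.995947
Kr = sqrt(0.989751 / 0.995947)
Kr = sqrt(0.993779)
Kr = 0.9969

0.9969


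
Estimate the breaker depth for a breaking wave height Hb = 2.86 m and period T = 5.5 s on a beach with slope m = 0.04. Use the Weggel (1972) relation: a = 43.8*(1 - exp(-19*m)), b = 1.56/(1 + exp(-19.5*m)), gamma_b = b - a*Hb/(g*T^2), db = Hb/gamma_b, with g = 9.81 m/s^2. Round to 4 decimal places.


a = 43.8 * (1 - exp(-19 * m))
exp(-19 * 0.04) = exp(-0.7600) = 0.467666
a = 43.8 * (1 - 0.467666) = 23.316210
b = 1.56 / (1 + exp(-19.5 * m))
exp(-19.5 * 0.04) = exp(-0.7800) = 0.458406
b = 1.56 / (1 + 0.458406) = 1.069661
Hb / (g * T^2) = 2.86 / (9.81 * 5.5^2) = 2.86 / 296.7525 = 0.00963766
gamma_b = b - a * Hb/(g*T^2) = 1.069661 - 23.316210 * 0.00963766 = 0.844947
db = Hb / gamma_b = 2.86 / 0.844947
db = 3.3848 m

3.3848


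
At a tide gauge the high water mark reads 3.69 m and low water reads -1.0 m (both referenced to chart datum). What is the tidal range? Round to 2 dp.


Tidal range = High water - Low water
Tidal range = 3.69 - (-1.0)
Tidal range = 4.69 m

4.69


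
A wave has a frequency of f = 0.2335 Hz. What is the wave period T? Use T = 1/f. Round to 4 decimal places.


T = 1 / f
T = 1 / 0.2335
T = 4.2827 s

4.2827


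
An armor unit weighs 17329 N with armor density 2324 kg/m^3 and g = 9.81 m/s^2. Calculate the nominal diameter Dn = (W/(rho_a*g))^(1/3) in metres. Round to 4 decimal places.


V = W / (rho_a * g)
V = 17329 / (2324 * 9.81)
V = 17329 / 22798.44
V = 0.760096 m^3
Dn = V^(1/3) = 0.760096^(1/3)
Dn = 0.9126 m

0.9126


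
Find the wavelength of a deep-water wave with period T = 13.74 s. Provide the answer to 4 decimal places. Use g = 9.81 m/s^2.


L0 = g * T^2 / (2 * pi)
L0 = 9.81 * 13.74^2 / (2 * pi)
L0 = 9.81 * 188.7876 / 6.28319
L0 = 1852.0064 / 6.28319
L0 = 294.7560 m

294.7560


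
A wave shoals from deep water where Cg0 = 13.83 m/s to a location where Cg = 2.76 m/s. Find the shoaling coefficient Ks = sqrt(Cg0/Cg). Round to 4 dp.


Ks = sqrt(Cg0 / Cg)
Ks = sqrt(13.83 / 2.76)
Ks = sqrt(5.0109)
Ks = 2.2385

2.2385


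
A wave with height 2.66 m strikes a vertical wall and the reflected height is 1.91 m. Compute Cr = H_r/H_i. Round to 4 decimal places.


Cr = H_r / H_i
Cr = 1.91 / 2.66
Cr = 0.7180

0.7180


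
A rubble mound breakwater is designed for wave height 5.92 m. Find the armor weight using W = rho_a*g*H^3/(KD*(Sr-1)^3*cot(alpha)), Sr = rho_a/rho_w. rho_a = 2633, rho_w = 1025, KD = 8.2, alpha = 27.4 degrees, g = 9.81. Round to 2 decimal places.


Sr = rho_a / rho_w = 2633 / 1025 = 2.568780
(Sr - 1) = 1.568780
(Sr - 1)^3 = 3.860882
cot(27.4) = 1 / tan(27.4) = 1 / 0.518351 = 1.929196
Numerator = 2633 * 9.81 * 5.92^3 = 5359015.1729
Denominator = 8.2 * 3.860882 * 1.929196 = 61.076852
W = 5359015.1729 / 61.076852
W = 87742.16 N

87742.16


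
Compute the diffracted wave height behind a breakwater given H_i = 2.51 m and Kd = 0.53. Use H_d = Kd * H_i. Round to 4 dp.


H_d = Kd * H_i
H_d = 0.53 * 2.51
H_d = 1.3303 m

1.3303


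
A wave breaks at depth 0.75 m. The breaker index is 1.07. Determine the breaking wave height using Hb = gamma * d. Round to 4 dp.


Hb = gamma * d
Hb = 1.07 * 0.75
Hb = 0.8025 m

0.8025


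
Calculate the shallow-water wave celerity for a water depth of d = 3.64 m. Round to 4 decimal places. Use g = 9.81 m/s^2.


Using the shallow-water approximation:
C = sqrt(g * d) = sqrt(9.81 * 3.64)
C = sqrt(35.7084)
C = 5.9757 m/s

5.9757


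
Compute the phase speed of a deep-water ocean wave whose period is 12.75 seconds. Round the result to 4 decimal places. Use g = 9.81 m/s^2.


We use the deep-water celerity formula:
C = g * T / (2 * pi)
C = 9.81 * 12.75 / (2 * 3.14159...)
C = 125.077500 / 6.283185
C = 19.9067 m/s

19.9067


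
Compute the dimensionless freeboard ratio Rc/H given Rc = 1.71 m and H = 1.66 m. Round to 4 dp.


Relative freeboard = Rc / H
= 1.71 / 1.66
= 1.0301

1.0301


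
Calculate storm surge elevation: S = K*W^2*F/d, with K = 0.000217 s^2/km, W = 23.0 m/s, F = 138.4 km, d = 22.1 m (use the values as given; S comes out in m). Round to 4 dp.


S = K * W^2 * F / d
W^2 = 23.0^2 = 529.00
S = 0.000217 * 529.00 * 138.4 / 22.1
Numerator = 0.000217 * 529.00 * 138.4 = 15.887351
S = 15.887351 / 22.1 = 0.7189 m

0.7189


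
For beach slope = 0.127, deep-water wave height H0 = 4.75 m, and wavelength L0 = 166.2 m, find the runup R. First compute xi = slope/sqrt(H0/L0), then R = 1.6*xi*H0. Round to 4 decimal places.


xi = slope / sqrt(H0/L0)
H0/L0 = 4.75/166.2 = 0.028580
sqrt(0.028580) = 0.169056
xi = 0.127 / 0.169056 = 0.751229
R = 1.6 * xi * H0 = 1.6 * 0.751229 * 4.75
R = 5.7093 m

5.7093


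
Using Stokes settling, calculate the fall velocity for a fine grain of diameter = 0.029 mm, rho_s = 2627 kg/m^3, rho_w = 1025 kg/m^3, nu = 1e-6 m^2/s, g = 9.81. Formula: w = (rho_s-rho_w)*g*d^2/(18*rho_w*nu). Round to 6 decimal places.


w = (rho_s - rho_w) * g * d^2 / (18 * rho_w * nu)
d = 0.029 mm = 0.000029 m
rho_s - rho_w = 2627 - 1025 = 1602
Numerator = 1602 * 9.81 * (0.000029)^2 = 0.000013216836
Denominator = 18 * 1025 * 1e-6 = 0.018450
w = 0.000716 m/s

0.000716


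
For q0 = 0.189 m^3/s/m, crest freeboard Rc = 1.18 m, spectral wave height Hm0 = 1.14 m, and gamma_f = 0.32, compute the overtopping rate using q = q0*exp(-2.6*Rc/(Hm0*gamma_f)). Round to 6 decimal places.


q = q0 * exp(-2.6 * Rc / (Hm0 * gamma_f))
Exponent = -2.6 * 1.18 / (1.14 * 0.32)
= -2.6 * 1.18 / 0.3648
= -8.410088
exp(-8.410088) = 0.000223
q = 0.189 * 0.000223
q = 0.000042 m^3/s/m

0.000042


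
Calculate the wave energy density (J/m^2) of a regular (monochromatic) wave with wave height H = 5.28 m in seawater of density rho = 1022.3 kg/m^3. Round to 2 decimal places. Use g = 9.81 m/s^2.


E = (1/8) * rho * g * H^2
E = (1/8) * 1022.3 * 9.81 * 5.28^2
E = 0.125 * 1022.3 * 9.81 * 27.8784
E = 34948.23 J/m^2

34948.23


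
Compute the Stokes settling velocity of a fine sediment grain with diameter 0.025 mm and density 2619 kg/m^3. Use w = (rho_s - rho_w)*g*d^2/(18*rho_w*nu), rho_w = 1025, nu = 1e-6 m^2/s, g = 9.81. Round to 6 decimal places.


w = (rho_s - rho_w) * g * d^2 / (18 * rho_w * nu)
d = 0.025 mm = 0.000025 m
rho_s - rho_w = 2619 - 1025 = 1594
Numerator = 1594 * 9.81 * (0.000025)^2 = 0.000009773213
Denominator = 18 * 1025 * 1e-6 = 0.018450
w = 0.000530 m/s

0.000530


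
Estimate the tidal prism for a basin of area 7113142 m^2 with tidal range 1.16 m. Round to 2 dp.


Tidal prism = Area * Tidal range
P = 7113142 * 1.16
P = 8251244.72 m^3

8251244.72


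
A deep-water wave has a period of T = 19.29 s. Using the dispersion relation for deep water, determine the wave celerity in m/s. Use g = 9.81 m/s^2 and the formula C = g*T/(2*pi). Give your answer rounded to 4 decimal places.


We use the deep-water celerity formula:
C = g * T / (2 * pi)
C = 9.81 * 19.29 / (2 * 3.14159...)
C = 189.234900 / 6.283185
C = 30.1177 m/s

30.1177


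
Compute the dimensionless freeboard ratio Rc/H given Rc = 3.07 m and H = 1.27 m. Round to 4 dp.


Relative freeboard = Rc / H
= 3.07 / 1.27
= 2.4173

2.4173


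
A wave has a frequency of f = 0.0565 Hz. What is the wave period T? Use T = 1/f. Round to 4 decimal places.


T = 1 / f
T = 1 / 0.0565
T = 17.6991 s

17.6991


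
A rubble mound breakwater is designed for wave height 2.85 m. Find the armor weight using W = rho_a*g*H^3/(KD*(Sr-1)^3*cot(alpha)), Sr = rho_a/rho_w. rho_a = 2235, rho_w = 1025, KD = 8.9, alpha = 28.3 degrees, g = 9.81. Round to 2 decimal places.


Sr = rho_a / rho_w = 2235 / 1025 = 2.180488
(Sr - 1) = 1.180488
(Sr - 1)^3 = 1.645071
cot(28.3) = 1 / tan(28.3) = 1 / 0.538445 = 1.857202
Numerator = 2235 * 9.81 * 2.85^3 = 507552.6678
Denominator = 8.9 * 1.645071 * 1.857202 = 27.191525
W = 507552.6678 / 27.191525
W = 18665.84 N

18665.84


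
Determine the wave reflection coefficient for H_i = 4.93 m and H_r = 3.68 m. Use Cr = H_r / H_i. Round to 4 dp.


Cr = H_r / H_i
Cr = 3.68 / 4.93
Cr = 0.7465

0.7465


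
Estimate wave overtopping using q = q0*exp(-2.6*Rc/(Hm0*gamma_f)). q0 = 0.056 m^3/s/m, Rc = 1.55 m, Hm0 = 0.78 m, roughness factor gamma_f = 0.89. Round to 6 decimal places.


q = q0 * exp(-2.6 * Rc / (Hm0 * gamma_f))
Exponent = -2.6 * 1.55 / (0.78 * 0.89)
= -2.6 * 1.55 / 0.6942
= -5.805243
exp(-5.805243) = 0.003012
q = 0.056 * 0.003012
q = 0.000169 m^3/s/m

0.000169


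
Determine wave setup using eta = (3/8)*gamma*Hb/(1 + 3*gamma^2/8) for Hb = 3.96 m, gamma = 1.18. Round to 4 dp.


eta = (3/8) * gamma * Hb / (1 + 3*gamma^2/8)
Numerator = (3/8) * 1.18 * 3.96 = 1.752300
Denominator = 1 + 3*1.18^2/8 = 1 + 0.522150 = 1.522150
eta = 1.752300 / 1.522150
eta = 1.1512 m

1.1512


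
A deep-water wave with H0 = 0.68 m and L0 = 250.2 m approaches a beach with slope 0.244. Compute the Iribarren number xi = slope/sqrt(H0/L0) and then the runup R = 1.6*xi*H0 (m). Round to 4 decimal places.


xi = slope / sqrt(H0/L0)
H0/L0 = 0.68/250.2 = 0.002718
sqrt(0.002718) = 0.052133
xi = 0.244 / 0.052133 = 4.680357
R = 1.6 * xi * H0 = 1.6 * 4.680357 * 0.68
R = 5.0922 m

5.0922


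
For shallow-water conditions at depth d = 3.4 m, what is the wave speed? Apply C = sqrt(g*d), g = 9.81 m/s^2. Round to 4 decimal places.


Using the shallow-water approximation:
C = sqrt(g * d) = sqrt(9.81 * 3.4)
C = sqrt(33.3540)
C = 5.7753 m/s

5.7753


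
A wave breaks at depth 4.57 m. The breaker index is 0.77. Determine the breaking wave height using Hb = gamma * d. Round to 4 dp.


Hb = gamma * d
Hb = 0.77 * 4.57
Hb = 3.5189 m

3.5189


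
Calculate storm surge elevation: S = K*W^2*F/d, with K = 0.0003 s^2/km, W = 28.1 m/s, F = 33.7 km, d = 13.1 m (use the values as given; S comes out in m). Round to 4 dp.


S = K * W^2 * F / d
W^2 = 28.1^2 = 789.61
S = 0.0003 * 789.61 * 33.7 / 13.1
Numerator = 0.0003 * 789.61 * 33.7 = 7.982957
S = 7.982957 / 13.1 = 0.6094 m

0.6094


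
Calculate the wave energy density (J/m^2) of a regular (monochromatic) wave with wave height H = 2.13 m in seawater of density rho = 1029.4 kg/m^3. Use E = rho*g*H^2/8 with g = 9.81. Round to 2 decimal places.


E = (1/8) * rho * g * H^2
E = (1/8) * 1029.4 * 9.81 * 2.13^2
E = 0.125 * 1029.4 * 9.81 * 4.5369
E = 5726.94 J/m^2

5726.94


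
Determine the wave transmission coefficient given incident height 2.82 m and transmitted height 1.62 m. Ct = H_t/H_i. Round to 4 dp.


Ct = H_t / H_i
Ct = 1.62 / 2.82
Ct = 0.5745

0.5745


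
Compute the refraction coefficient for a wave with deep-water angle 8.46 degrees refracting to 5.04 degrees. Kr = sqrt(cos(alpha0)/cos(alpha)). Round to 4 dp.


Kr = sqrt(cos(alpha0) / cos(alpha))
cos(8.46) = 0.989119
cos(5.04) = 0.996134
Kr = sqrt(0.989119 / 0.996134)
Kr = sqrt(0.992958)
Kr = 0.9965

0.9965


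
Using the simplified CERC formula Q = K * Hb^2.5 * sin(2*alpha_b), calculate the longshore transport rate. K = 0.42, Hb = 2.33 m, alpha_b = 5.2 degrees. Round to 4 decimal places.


Q = K * Hb^2.5 * sin(2 * alpha_b)
Hb^2.5 = 2.33^2.5 = 8.286856
sin(2 * 5.2) = sin(10.4) = 0.180519
Q = 0.42 * 8.286856 * 0.180519
Q = 0.6283 m^3/s

0.6283


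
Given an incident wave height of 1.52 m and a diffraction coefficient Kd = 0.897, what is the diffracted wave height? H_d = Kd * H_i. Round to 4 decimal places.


H_d = Kd * H_i
H_d = 0.897 * 1.52
H_d = 1.3634 m

1.3634


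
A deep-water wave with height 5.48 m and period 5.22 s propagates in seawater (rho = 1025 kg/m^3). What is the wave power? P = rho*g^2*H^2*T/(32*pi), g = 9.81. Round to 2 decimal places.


P = rho * g^2 * H^2 * T / (32 * pi)
P = 1025 * 9.81^2 * 5.48^2 * 5.22 / (32 * pi)
P = 1025 * 96.2361 * 30.0304 * 5.22 / 100.53096
P = 153813.21 W/m

153813.21


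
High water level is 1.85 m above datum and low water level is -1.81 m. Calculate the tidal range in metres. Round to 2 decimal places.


Tidal range = High water - Low water
Tidal range = 1.85 - (-1.81)
Tidal range = 3.66 m

3.66


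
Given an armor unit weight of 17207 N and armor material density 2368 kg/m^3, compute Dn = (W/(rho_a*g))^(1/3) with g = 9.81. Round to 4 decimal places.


V = W / (rho_a * g)
V = 17207 / (2368 * 9.81)
V = 17207 / 23230.08
V = 0.740721 m^3
Dn = V^(1/3) = 0.740721^(1/3)
Dn = 0.9048 m

0.9048


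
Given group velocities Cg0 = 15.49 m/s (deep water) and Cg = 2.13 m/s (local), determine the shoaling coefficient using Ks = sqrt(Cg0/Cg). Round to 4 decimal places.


Ks = sqrt(Cg0 / Cg)
Ks = sqrt(15.49 / 2.13)
Ks = sqrt(7.2723)
Ks = 2.6967

2.6967


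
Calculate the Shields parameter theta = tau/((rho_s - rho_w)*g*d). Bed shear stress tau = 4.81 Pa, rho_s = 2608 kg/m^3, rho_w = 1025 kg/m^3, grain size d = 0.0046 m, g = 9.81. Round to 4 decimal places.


theta = tau / ((rho_s - rho_w) * g * d)
rho_s - rho_w = 2608 - 1025 = 1583
Denominator = 1583 * 9.81 * 0.0046 = 71.434458
theta = 4.81 / 71.434458
theta = 0.0673

0.0673


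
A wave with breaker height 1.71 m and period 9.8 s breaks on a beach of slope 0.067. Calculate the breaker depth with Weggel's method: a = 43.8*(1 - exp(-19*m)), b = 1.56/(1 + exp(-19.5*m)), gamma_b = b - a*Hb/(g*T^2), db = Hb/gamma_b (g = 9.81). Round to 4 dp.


a = 43.8 * (1 - exp(-19 * m))
exp(-19 * 0.067) = exp(-1.2730) = 0.279990
a = 43.8 * (1 - 0.279990) = 31.536421
b = 1.56 / (1 + exp(-19.5 * m))
exp(-19.5 * 0.067) = exp(-1.3065) = 0.270766
b = 1.56 / (1 + 0.270766) = 1.227606
Hb / (g * T^2) = 1.71 / (9.81 * 9.8^2) = 1.71 / 942.1524 = 0.00181499
gamma_b = b - a * Hb/(g*T^2) = 1.227606 - 31.536421 * 0.00181499 = 1.170368
db = Hb / gamma_b = 1.71 / 1.170368
db = 1.4611 m

1.4611


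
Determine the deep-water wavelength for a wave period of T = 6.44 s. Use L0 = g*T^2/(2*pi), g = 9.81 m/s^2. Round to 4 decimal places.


L0 = g * T^2 / (2 * pi)
L0 = 9.81 * 6.44^2 / (2 * pi)
L0 = 9.81 * 41.4736 / 6.28319
L0 = 406.8560 / 6.28319
L0 = 64.7531 m

64.7531


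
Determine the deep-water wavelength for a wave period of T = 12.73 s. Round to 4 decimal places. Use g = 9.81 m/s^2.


L0 = g * T^2 / (2 * pi)
L0 = 9.81 * 12.73^2 / (2 * pi)
L0 = 9.81 * 162.0529 / 6.28319
L0 = 1589.7389 / 6.28319
L0 = 253.0148 m

253.0148


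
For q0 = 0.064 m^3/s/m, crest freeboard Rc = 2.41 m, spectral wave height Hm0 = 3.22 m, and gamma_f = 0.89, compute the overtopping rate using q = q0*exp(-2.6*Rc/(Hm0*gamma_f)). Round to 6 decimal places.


q = q0 * exp(-2.6 * Rc / (Hm0 * gamma_f))
Exponent = -2.6 * 2.41 / (3.22 * 0.89)
= -2.6 * 2.41 / 2.8658
= -2.186475
exp(-2.186475) = 0.112312
q = 0.064 * 0.112312
q = 0.007188 m^3/s/m

0.007188


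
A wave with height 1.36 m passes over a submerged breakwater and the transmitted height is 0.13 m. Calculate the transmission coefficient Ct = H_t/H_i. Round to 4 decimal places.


Ct = H_t / H_i
Ct = 0.13 / 1.36
Ct = 0.0956

0.0956


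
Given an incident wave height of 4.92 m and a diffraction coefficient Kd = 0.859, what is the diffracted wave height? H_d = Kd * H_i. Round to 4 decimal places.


H_d = Kd * H_i
H_d = 0.859 * 4.92
H_d = 4.2263 m

4.2263


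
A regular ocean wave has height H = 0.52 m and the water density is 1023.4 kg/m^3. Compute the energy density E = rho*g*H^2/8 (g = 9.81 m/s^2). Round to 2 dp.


E = (1/8) * rho * g * H^2
E = (1/8) * 1023.4 * 9.81 * 0.52^2
E = 0.125 * 1023.4 * 9.81 * 0.2704
E = 339.34 J/m^2

339.34


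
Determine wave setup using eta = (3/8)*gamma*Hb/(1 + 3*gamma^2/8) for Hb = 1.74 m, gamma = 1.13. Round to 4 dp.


eta = (3/8) * gamma * Hb / (1 + 3*gamma^2/8)
Numerator = (3/8) * 1.13 * 1.74 = 0.737325
Denominator = 1 + 3*1.13^2/8 = 1 + 0.478838 = 1.478838
eta = 0.737325 / 1.478838
eta = 0.4986 m

0.4986


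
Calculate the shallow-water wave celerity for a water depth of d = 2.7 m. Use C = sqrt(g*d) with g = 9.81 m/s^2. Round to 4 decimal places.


Using the shallow-water approximation:
C = sqrt(g * d) = sqrt(9.81 * 2.7)
C = sqrt(26.4870)
C = 5.1466 m/s

5.1466


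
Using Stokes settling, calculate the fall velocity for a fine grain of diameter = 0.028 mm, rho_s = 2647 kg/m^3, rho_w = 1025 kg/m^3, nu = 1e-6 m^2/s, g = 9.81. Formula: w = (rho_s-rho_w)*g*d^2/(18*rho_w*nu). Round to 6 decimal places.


w = (rho_s - rho_w) * g * d^2 / (18 * rho_w * nu)
d = 0.028 mm = 0.000028 m
rho_s - rho_w = 2647 - 1025 = 1622
Numerator = 1622 * 9.81 * (0.000028)^2 = 0.000012474867
Denominator = 18 * 1025 * 1e-6 = 0.018450
w = 0.000676 m/s

0.000676


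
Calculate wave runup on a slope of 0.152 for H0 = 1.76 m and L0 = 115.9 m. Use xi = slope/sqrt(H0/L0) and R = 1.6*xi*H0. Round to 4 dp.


xi = slope / sqrt(H0/L0)
H0/L0 = 1.76/115.9 = 0.015186
sqrt(0.015186) = 0.123229
xi = 0.152 / 0.123229 = 1.233471
R = 1.6 * xi * H0 = 1.6 * 1.233471 * 1.76
R = 3.4735 m

3.4735


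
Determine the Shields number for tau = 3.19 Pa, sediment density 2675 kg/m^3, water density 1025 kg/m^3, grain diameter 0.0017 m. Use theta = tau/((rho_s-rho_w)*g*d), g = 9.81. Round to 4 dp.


theta = tau / ((rho_s - rho_w) * g * d)
rho_s - rho_w = 2675 - 1025 = 1650
Denominator = 1650 * 9.81 * 0.0017 = 27.517050
theta = 3.19 / 27.517050
theta = 0.1159

0.1159


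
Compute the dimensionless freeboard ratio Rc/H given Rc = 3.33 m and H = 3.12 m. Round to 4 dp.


Relative freeboard = Rc / H
= 3.33 / 3.12
= 1.0673

1.0673


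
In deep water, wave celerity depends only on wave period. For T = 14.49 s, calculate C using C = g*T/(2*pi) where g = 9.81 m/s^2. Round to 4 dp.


We use the deep-water celerity formula:
C = g * T / (2 * pi)
C = 9.81 * 14.49 / (2 * 3.14159...)
C = 142.146900 / 6.283185
C = 22.6234 m/s

22.6234


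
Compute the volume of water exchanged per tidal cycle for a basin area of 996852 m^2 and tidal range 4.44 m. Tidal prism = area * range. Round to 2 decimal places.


Tidal prism = Area * Tidal range
P = 996852 * 4.44
P = 4426022.88 m^3

4426022.88


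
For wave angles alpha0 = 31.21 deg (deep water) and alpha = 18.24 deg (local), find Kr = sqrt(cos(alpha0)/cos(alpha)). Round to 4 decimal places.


Kr = sqrt(cos(alpha0) / cos(alpha))
cos(31.21) = 0.855274
cos(18.24) = 0.949754
Kr = sqrt(0.855274 / 0.949754)
Kr = sqrt(0.900522)
Kr = 0.9490

0.9490


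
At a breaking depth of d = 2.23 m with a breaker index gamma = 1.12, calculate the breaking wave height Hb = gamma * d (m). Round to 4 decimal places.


Hb = gamma * d
Hb = 1.12 * 2.23
Hb = 2.4976 m

2.4976


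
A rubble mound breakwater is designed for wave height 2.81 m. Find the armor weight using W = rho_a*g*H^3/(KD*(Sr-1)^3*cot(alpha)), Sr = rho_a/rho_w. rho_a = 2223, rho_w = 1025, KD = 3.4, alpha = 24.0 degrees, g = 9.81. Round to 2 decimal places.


Sr = rho_a / rho_w = 2223 / 1025 = 2.168780
(Sr - 1) = 1.168780
(Sr - 1)^3 = 1.596610
cot(24.0) = 1 / tan(24.0) = 1 / 0.445229 = 2.246037
Numerator = 2223 * 9.81 * 2.81^3 = 483868.5886
Denominator = 3.4 * 1.596610 * 2.246037 = 12.192553
W = 483868.5886 / 12.192553
W = 39685.59 N

39685.59


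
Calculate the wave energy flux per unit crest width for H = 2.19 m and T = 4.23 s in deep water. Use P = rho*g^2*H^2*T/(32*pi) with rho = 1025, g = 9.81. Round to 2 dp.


P = rho * g^2 * H^2 * T / (32 * pi)
P = 1025 * 9.81^2 * 2.19^2 * 4.23 / (32 * pi)
P = 1025 * 96.2361 * 4.7961 * 4.23 / 100.53096
P = 19906.30 W/m

19906.30


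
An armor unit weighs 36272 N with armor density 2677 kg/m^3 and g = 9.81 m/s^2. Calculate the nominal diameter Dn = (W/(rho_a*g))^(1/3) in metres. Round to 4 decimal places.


V = W / (rho_a * g)
V = 36272 / (2677 * 9.81)
V = 36272 / 26261.37
V = 1.381192 m^3
Dn = V^(1/3) = 1.381192^(1/3)
Dn = 1.1137 m

1.1137


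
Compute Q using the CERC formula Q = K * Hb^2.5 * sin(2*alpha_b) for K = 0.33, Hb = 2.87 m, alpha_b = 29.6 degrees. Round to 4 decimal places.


Q = K * Hb^2.5 * sin(2 * alpha_b)
Hb^2.5 = 2.87^2.5 = 13.954194
sin(2 * 29.6) = sin(59.2) = 0.858960
Q = 0.33 * 13.954194 * 0.858960
Q = 3.9554 m^3/s

3.9554


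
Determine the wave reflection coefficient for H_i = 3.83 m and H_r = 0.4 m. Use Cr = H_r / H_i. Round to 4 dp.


Cr = H_r / H_i
Cr = 0.4 / 3.83
Cr = 0.1044

0.1044


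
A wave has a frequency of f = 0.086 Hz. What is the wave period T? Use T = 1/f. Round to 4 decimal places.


T = 1 / f
T = 1 / 0.086
T = 11.6279 s

11.6279


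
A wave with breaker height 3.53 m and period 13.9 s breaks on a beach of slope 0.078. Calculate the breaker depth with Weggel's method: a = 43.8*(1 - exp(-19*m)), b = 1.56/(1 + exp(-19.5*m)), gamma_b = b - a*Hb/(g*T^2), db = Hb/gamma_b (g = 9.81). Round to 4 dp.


a = 43.8 * (1 - exp(-19 * m))
exp(-19 * 0.078) = exp(-1.4820) = 0.227183
a = 43.8 * (1 - 0.227183) = 33.849390
b = 1.56 / (1 + exp(-19.5 * m))
exp(-19.5 * 0.078) = exp(-1.5210) = 0.218493
b = 1.56 / (1 + 0.218493) = 1.280270
Hb / (g * T^2) = 3.53 / (9.81 * 13.9^2) = 3.53 / 1895.3901 = 0.00186241
gamma_b = b - a * Hb/(g*T^2) = 1.280270 - 33.849390 * 0.00186241 = 1.217228
db = Hb / gamma_b = 3.53 / 1.217228
db = 2.9000 m

2.9000


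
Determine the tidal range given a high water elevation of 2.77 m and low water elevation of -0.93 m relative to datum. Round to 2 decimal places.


Tidal range = High water - Low water
Tidal range = 2.77 - (-0.93)
Tidal range = 3.70 m

3.70


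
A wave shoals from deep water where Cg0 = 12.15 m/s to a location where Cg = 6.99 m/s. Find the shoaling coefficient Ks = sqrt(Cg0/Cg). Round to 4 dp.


Ks = sqrt(Cg0 / Cg)
Ks = sqrt(12.15 / 6.99)
Ks = sqrt(1.7382)
Ks = 1.3184

1.3184


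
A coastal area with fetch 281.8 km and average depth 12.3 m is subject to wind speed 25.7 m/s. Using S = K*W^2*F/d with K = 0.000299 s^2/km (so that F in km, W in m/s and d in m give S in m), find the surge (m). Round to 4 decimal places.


S = K * W^2 * F / d
W^2 = 25.7^2 = 660.49
S = 0.000299 * 660.49 * 281.8 / 12.3
Numerator = 0.000299 * 660.49 * 281.8 = 55.651699
S = 55.651699 / 12.3 = 4.5245 m

4.5245


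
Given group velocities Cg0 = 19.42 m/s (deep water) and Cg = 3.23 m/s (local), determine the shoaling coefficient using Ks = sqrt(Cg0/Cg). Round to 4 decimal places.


Ks = sqrt(Cg0 / Cg)
Ks = sqrt(19.42 / 3.23)
Ks = sqrt(6.0124)
Ks = 2.4520

2.4520


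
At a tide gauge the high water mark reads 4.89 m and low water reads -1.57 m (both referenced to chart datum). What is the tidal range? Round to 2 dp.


Tidal range = High water - Low water
Tidal range = 4.89 - (-1.57)
Tidal range = 6.46 m

6.46


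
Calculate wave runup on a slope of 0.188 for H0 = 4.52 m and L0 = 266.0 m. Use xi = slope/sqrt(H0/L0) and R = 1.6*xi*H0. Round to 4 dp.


xi = slope / sqrt(H0/L0)
H0/L0 = 4.52/266.0 = 0.016992
sqrt(0.016992) = 0.130355
xi = 0.188 / 0.130355 = 1.442213
R = 1.6 * xi * H0 = 1.6 * 1.442213 * 4.52
R = 10.4301 m

10.4301


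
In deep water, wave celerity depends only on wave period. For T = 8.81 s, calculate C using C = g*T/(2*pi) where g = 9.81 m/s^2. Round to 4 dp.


We use the deep-water celerity formula:
C = g * T / (2 * pi)
C = 9.81 * 8.81 / (2 * 3.14159...)
C = 86.426100 / 6.283185
C = 13.7551 m/s

13.7551


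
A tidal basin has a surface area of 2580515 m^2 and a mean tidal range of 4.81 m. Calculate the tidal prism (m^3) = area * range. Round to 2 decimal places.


Tidal prism = Area * Tidal range
P = 2580515 * 4.81
P = 12412277.15 m^3

12412277.15


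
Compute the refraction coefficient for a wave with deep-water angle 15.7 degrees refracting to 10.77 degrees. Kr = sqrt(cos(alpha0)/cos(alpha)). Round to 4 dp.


Kr = sqrt(cos(alpha0) / cos(alpha))
cos(15.7) = 0.962692
cos(10.77) = 0.982385
Kr = sqrt(0.962692 / 0.982385)
Kr = sqrt(0.979953)
Kr = 0.9899

0.9899


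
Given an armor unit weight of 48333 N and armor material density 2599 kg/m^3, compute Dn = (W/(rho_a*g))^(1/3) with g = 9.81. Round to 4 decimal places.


V = W / (rho_a * g)
V = 48333 / (2599 * 9.81)
V = 48333 / 25496.19
V = 1.895695 m^3
Dn = V^(1/3) = 1.895695^(1/3)
Dn = 1.2376 m

1.2376


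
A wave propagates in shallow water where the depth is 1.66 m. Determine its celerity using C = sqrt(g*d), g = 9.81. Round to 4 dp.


Using the shallow-water approximation:
C = sqrt(g * d) = sqrt(9.81 * 1.66)
C = sqrt(16.2846)
C = 4.0354 m/s

4.0354


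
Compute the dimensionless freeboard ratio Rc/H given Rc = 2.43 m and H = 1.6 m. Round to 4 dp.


Relative freeboard = Rc / H
= 2.43 / 1.6
= 1.5188

1.5188


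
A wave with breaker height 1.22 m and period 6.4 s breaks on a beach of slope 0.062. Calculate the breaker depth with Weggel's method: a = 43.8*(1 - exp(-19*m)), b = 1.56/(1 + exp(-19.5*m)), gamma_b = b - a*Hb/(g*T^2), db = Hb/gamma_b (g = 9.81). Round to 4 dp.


a = 43.8 * (1 - exp(-19 * m))
exp(-19 * 0.062) = exp(-1.1780) = 0.307894
a = 43.8 * (1 - 0.307894) = 30.314247
b = 1.56 / (1 + exp(-19.5 * m))
exp(-19.5 * 0.062) = exp(-1.2090) = 0.298496
b = 1.56 / (1 + 0.298496) = 1.201390
Hb / (g * T^2) = 1.22 / (9.81 * 6.4^2) = 1.22 / 401.8176 = 0.00303620
gamma_b = b - a * Hb/(g*T^2) = 1.201390 - 30.314247 * 0.00303620 = 1.109350
db = Hb / gamma_b = 1.22 / 1.109350
db = 1.0997 m

1.0997


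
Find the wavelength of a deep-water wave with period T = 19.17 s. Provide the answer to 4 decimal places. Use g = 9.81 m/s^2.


L0 = g * T^2 / (2 * pi)
L0 = 9.81 * 19.17^2 / (2 * pi)
L0 = 9.81 * 367.4889 / 6.28319
L0 = 3605.0661 / 6.28319
L0 = 573.7641 m

573.7641


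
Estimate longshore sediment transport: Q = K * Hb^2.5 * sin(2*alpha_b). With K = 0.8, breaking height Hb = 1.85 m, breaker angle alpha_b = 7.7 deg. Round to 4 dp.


Q = K * Hb^2.5 * sin(2 * alpha_b)
Hb^2.5 = 1.85^2.5 = 4.655103
sin(2 * 7.7) = sin(15.4) = 0.265556
Q = 0.8 * 4.655103 * 0.265556
Q = 0.9890 m^3/s

0.9890


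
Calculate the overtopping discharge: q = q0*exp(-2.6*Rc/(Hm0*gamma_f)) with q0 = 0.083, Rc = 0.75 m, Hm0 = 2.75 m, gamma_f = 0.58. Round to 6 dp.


q = q0 * exp(-2.6 * Rc / (Hm0 * gamma_f))
Exponent = -2.6 * 0.75 / (2.75 * 0.58)
= -2.6 * 0.75 / 1.5950
= -1.222571
exp(-1.222571) = 0.294472
q = 0.083 * 0.294472
q = 0.024441 m^3/s/m

0.024441


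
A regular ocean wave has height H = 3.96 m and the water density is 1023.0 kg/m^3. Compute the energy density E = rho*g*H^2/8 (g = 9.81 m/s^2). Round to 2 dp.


E = (1/8) * rho * g * H^2
E = (1/8) * 1023.0 * 9.81 * 3.96^2
E = 0.125 * 1023.0 * 9.81 * 15.6816
E = 19671.84 J/m^2

19671.84


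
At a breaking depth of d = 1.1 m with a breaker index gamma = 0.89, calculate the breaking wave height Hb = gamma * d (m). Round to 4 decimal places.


Hb = gamma * d
Hb = 0.89 * 1.1
Hb = 0.9790 m

0.9790


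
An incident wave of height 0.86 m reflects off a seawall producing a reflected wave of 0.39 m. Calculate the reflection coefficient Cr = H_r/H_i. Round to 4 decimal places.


Cr = H_r / H_i
Cr = 0.39 / 0.86
Cr = 0.4535

0.4535


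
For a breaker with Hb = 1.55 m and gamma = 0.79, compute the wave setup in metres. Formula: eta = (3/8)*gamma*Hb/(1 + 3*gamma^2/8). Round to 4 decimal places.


eta = (3/8) * gamma * Hb / (1 + 3*gamma^2/8)
Numerator = (3/8) * 0.79 * 1.55 = 0.459188
Denominator = 1 + 3*0.79^2/8 = 1 + 0.234038 = 1.234038
eta = 0.459188 / 1.234038
eta = 0.3721 m

0.3721


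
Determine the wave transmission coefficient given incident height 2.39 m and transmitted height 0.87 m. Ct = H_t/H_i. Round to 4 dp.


Ct = H_t / H_i
Ct = 0.87 / 2.39
Ct = 0.3640

0.3640


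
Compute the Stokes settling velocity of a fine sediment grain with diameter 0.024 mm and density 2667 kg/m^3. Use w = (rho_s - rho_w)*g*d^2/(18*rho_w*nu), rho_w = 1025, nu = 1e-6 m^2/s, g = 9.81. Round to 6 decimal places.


w = (rho_s - rho_w) * g * d^2 / (18 * rho_w * nu)
d = 0.024 mm = 0.000024 m
rho_s - rho_w = 2667 - 1025 = 1642
Numerator = 1642 * 9.81 * (0.000024)^2 = 0.000009278220
Denominator = 18 * 1025 * 1e-6 = 0.018450
w = 0.000503 m/s

0.000503


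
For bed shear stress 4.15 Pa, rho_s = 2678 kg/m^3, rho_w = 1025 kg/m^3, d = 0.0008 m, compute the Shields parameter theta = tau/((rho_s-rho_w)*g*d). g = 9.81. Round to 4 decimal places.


theta = tau / ((rho_s - rho_w) * g * d)
rho_s - rho_w = 2678 - 1025 = 1653
Denominator = 1653 * 9.81 * 0.0008 = 12.972744
theta = 4.15 / 12.972744
theta = 0.3199

0.3199


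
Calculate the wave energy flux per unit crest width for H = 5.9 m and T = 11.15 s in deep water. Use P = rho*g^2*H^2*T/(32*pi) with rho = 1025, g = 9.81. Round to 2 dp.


P = rho * g^2 * H^2 * T / (32 * pi)
P = 1025 * 9.81^2 * 5.9^2 * 11.15 / (32 * pi)
P = 1025 * 96.2361 * 34.8100 * 11.15 / 100.53096
P = 380838.56 W/m

380838.56


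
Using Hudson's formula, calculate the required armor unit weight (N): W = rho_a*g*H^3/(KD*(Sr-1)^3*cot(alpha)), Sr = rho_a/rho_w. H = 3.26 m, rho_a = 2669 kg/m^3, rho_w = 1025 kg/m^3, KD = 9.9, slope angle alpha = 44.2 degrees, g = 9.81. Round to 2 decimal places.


Sr = rho_a / rho_w = 2669 / 1025 = 2.603902
(Sr - 1) = 1.603902
(Sr - 1)^3 = 4.126044
cot(44.2) = 1 / tan(44.2) = 1 / 0.972458 = 1.028323
Numerator = 2669 * 9.81 * 3.26^3 = 907131.7786
Denominator = 9.9 * 4.126044 * 1.028323 = 42.004750
W = 907131.7786 / 42.004750
W = 21595.93 N

21595.93


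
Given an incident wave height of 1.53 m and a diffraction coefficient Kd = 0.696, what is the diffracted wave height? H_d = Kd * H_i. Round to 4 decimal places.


H_d = Kd * H_i
H_d = 0.696 * 1.53
H_d = 1.0649 m

1.0649


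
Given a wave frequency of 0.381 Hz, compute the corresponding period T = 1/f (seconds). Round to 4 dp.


T = 1 / f
T = 1 / 0.381
T = 2.6247 s

2.6247


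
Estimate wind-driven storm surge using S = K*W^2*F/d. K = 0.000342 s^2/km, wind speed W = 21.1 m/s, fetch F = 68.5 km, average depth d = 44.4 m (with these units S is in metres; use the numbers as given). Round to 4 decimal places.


S = K * W^2 * F / d
W^2 = 21.1^2 = 445.21
S = 0.000342 * 445.21 * 68.5 / 44.4
Numerator = 0.000342 * 445.21 * 68.5 = 10.429935
S = 10.429935 / 44.4 = 0.2349 m

0.2349


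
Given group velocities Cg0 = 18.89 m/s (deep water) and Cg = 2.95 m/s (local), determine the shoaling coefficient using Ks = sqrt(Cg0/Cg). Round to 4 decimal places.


Ks = sqrt(Cg0 / Cg)
Ks = sqrt(18.89 / 2.95)
Ks = sqrt(6.4034)
Ks = 2.5305

2.5305


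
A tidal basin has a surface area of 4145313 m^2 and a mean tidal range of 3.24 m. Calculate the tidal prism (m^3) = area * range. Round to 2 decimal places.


Tidal prism = Area * Tidal range
P = 4145313 * 3.24
P = 13430814.12 m^3

13430814.12


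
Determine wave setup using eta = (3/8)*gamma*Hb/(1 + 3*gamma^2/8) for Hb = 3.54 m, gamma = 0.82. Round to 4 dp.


eta = (3/8) * gamma * Hb / (1 + 3*gamma^2/8)
Numerator = (3/8) * 0.82 * 3.54 = 1.088550
Denominator = 1 + 3*0.82^2/8 = 1 + 0.252150 = 1.252150
eta = 1.088550 / 1.252150
eta = 0.8693 m

0.8693


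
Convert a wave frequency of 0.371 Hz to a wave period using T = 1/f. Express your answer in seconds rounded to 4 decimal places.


T = 1 / f
T = 1 / 0.371
T = 2.6954 s

2.6954


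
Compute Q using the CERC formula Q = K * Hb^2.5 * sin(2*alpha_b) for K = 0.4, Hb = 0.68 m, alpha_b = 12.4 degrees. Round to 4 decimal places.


Q = K * Hb^2.5 * sin(2 * alpha_b)
Hb^2.5 = 0.68^2.5 = 0.381305
sin(2 * 12.4) = sin(24.8) = 0.419452
Q = 0.4 * 0.381305 * 0.419452
Q = 0.0640 m^3/s

0.0640


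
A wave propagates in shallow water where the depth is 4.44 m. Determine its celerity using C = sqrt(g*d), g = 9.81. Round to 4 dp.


Using the shallow-water approximation:
C = sqrt(g * d) = sqrt(9.81 * 4.44)
C = sqrt(43.5564)
C = 6.5997 m/s

6.5997


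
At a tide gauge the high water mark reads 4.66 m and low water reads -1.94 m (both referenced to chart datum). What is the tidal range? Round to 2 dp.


Tidal range = High water - Low water
Tidal range = 4.66 - (-1.94)
Tidal range = 6.60 m

6.60


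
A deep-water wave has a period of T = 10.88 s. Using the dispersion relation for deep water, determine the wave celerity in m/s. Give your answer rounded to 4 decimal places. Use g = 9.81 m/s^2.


We use the deep-water celerity formula:
C = g * T / (2 * pi)
C = 9.81 * 10.88 / (2 * 3.14159...)
C = 106.732800 / 6.283185
C = 16.9871 m/s

16.9871


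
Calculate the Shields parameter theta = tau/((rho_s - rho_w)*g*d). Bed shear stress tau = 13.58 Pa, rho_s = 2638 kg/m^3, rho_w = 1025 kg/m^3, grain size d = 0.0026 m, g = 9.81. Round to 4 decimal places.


theta = tau / ((rho_s - rho_w) * g * d)
rho_s - rho_w = 2638 - 1025 = 1613
Denominator = 1613 * 9.81 * 0.0026 = 41.141178
theta = 13.58 / 41.141178
theta = 0.3301

0.3301


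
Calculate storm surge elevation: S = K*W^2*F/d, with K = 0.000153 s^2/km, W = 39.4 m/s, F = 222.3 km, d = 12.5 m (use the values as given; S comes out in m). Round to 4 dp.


S = K * W^2 * F / d
W^2 = 39.4^2 = 1552.36
S = 0.000153 * 1552.36 * 222.3 / 12.5
Numerator = 0.000153 * 1552.36 * 222.3 = 52.798713
S = 52.798713 / 12.5 = 4.2239 m

4.2239


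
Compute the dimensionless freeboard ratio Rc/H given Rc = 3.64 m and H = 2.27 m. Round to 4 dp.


Relative freeboard = Rc / H
= 3.64 / 2.27
= 1.6035

1.6035


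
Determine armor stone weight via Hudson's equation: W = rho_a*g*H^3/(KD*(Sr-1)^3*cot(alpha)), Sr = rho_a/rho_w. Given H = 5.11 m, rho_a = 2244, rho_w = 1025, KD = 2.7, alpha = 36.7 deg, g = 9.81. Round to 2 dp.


Sr = rho_a / rho_w = 2244 / 1025 = 2.189268
(Sr - 1) = 1.189268
(Sr - 1)^3 = 1.682052
cot(36.7) = 1 / tan(36.7) = 1 / 0.745377 = 1.341603
Numerator = 2244 * 9.81 * 5.11^3 = 2937342.3058
Denominator = 2.7 * 1.682052 * 1.341603 = 6.092945
W = 2937342.3058 / 6.092945
W = 482089.06 N

482089.06


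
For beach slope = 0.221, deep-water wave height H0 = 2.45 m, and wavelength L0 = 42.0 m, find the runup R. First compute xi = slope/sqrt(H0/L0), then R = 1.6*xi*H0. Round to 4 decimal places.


xi = slope / sqrt(H0/L0)
H0/L0 = 2.45/42.0 = 0.058333
sqrt(0.058333) = 0.241523
xi = 0.221 / 0.241523 = 0.915027
R = 1.6 * xi * H0 = 1.6 * 0.915027 * 2.45
R = 3.5869 m

3.5869


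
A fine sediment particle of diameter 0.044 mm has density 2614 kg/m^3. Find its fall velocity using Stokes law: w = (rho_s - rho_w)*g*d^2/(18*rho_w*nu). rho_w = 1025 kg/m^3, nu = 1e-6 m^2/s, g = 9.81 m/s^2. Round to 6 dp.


w = (rho_s - rho_w) * g * d^2 / (18 * rho_w * nu)
d = 0.044 mm = 0.000044 m
rho_s - rho_w = 2614 - 1025 = 1589
Numerator = 1589 * 9.81 * (0.000044)^2 = 0.000030178542
Denominator = 18 * 1025 * 1e-6 = 0.018450
w = 0.001636 m/s

0.001636


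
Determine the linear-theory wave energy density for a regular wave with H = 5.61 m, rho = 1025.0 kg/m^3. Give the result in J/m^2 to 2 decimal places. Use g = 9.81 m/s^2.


E = (1/8) * rho * g * H^2
E = (1/8) * 1025.0 * 9.81 * 5.61^2
E = 0.125 * 1025.0 * 9.81 * 31.4721
E = 39557.48 J/m^2

39557.48


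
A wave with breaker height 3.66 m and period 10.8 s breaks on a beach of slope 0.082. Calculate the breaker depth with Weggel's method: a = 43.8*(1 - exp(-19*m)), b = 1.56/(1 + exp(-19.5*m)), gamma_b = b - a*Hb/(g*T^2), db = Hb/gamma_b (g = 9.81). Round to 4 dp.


a = 43.8 * (1 - exp(-19 * m))
exp(-19 * 0.082) = exp(-1.5580) = 0.210557
a = 43.8 * (1 - 0.210557) = 34.577614
b = 1.56 / (1 + exp(-19.5 * m))
exp(-19.5 * 0.082) = exp(-1.5990) = 0.202099
b = 1.56 / (1 + 0.202099) = 1.297731
Hb / (g * T^2) = 3.66 / (9.81 * 10.8^2) = 3.66 / 1144.2384 = 0.00319863
gamma_b = b - a * Hb/(g*T^2) = 1.297731 - 34.577614 * 0.00319863 = 1.187129
db = Hb / gamma_b = 3.66 / 1.187129
db = 3.0831 m

3.0831


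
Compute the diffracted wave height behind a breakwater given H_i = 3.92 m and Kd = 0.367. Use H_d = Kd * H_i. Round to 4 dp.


H_d = Kd * H_i
H_d = 0.367 * 3.92
H_d = 1.4386 m

1.4386


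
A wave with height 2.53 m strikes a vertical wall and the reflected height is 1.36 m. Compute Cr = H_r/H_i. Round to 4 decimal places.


Cr = H_r / H_i
Cr = 1.36 / 2.53
Cr = 0.5375

0.5375


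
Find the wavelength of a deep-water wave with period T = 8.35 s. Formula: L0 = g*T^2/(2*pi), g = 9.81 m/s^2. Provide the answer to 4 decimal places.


L0 = g * T^2 / (2 * pi)
L0 = 9.81 * 8.35^2 / (2 * pi)
L0 = 9.81 * 69.7225 / 6.28319
L0 = 683.9777 / 6.28319
L0 = 108.8584 m

108.8584


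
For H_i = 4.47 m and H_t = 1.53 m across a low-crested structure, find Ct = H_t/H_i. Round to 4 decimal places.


Ct = H_t / H_i
Ct = 1.53 / 4.47
Ct = 0.3423

0.3423


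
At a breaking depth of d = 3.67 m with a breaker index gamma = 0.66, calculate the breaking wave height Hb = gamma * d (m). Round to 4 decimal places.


Hb = gamma * d
Hb = 0.66 * 3.67
Hb = 2.4222 m

2.4222


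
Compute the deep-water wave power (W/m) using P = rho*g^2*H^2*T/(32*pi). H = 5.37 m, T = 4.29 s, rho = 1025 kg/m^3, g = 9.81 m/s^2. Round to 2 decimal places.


P = rho * g^2 * H^2 * T / (32 * pi)
P = 1025 * 9.81^2 * 5.37^2 * 4.29 / (32 * pi)
P = 1025 * 96.2361 * 28.8369 * 4.29 / 100.53096
P = 121385.80 W/m

121385.80


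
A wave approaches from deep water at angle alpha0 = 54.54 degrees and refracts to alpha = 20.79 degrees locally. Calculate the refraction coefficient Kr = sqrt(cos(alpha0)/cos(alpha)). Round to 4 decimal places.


Kr = sqrt(cos(alpha0) / cos(alpha))
cos(54.54) = 0.580134
cos(20.79) = 0.934888
Kr = sqrt(0.580134 / 0.934888)
Kr = sqrt(0.620539)
Kr = 0.7877

0.7877


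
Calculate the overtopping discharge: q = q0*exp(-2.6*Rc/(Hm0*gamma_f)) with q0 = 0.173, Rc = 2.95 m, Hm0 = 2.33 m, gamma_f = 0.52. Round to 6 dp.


q = q0 * exp(-2.6 * Rc / (Hm0 * gamma_f))
Exponent = -2.6 * 2.95 / (2.33 * 0.52)
= -2.6 * 2.95 / 1.2116
= -6.330472
exp(-6.330472) = 0.001781
q = 0.173 * 0.001781
q = 0.000308 m^3/s/m

0.000308


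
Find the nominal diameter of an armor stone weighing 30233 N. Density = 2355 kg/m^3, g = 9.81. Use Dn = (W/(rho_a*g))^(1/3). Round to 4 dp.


V = W / (rho_a * g)
V = 30233 / (2355 * 9.81)
V = 30233 / 23102.55
V = 1.308643 m^3
Dn = V^(1/3) = 1.308643^(1/3)
Dn = 1.0938 m

1.0938
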